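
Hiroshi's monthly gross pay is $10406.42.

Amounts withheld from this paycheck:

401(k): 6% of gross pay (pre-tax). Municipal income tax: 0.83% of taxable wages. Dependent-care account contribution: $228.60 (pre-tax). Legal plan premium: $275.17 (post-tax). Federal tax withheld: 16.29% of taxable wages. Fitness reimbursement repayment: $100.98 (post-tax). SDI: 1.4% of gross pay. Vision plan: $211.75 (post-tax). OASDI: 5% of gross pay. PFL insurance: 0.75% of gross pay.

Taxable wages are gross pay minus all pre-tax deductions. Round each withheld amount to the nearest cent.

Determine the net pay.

Dependent-care account contribution: $228.60
401(k): $10406.42 × 0.06 = $624.39
Pre-tax total = $228.60 + $624.39 = $852.99
Taxable wages = $10406.42 − $852.99 = $9553.43
Federal tax withheld: $9553.43 × 0.1629 = $1556.25
Municipal income tax: $9553.43 × 0.0083 = $79.29
PFL insurance: $10406.42 × 0.0075 = $78.05
SDI: $10406.42 × 0.014 = $145.69
OASDI: $10406.42 × 0.05 = $520.32
Vision plan: $211.75
Legal plan premium: $275.17
Fitness reimbursement repayment: $100.98
Total deductions = $228.60 + $624.39 + $1556.25 + $79.29 + $78.05 + $145.69 + $520.32 + $211.75 + $275.17 + $100.98 = $3820.49
Net pay = $10406.42 − $3820.49 = $6585.93

$6585.93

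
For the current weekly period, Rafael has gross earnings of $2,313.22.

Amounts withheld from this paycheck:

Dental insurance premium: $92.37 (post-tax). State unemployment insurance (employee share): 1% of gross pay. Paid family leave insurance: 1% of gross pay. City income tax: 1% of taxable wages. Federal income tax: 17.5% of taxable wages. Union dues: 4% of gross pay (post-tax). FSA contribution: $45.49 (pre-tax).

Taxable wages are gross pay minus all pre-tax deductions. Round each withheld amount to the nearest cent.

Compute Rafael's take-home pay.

$1,617.04

FSA contribution: $45.49
Taxable wages = $2,313.22 − $45.49 = $2,267.73
Federal income tax: $2,267.73 × 0.175 = $396.85
City income tax: $2,267.73 × 0.01 = $22.68
Paid family leave insurance: $2,313.22 × 0.01 = $23.13
State unemployment insurance (employee share): $2,313.22 × 0.01 = $23.13
Union dues: $2,313.22 × 0.04 = $92.53
Dental insurance premium: $92.37
Total deductions = $45.49 + $396.85 + $22.68 + $23.13 + $23.13 + $92.53 + $92.37 = $696.18
Net pay = $2,313.22 − $696.18 = $1,617.04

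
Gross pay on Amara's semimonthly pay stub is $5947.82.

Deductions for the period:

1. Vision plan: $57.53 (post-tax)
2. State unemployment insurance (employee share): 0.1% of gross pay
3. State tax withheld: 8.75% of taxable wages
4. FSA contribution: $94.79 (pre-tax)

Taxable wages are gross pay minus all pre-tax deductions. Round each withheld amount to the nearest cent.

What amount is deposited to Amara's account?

$5277.41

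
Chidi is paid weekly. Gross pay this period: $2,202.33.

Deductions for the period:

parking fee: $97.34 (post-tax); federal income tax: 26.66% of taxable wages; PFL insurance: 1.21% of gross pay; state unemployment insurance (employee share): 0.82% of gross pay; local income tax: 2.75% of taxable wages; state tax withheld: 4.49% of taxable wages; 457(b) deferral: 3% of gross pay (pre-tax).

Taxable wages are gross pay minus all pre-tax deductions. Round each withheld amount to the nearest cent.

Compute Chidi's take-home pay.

457(b) deferral: $2,202.33 × 0.03 = $66.07
Taxable wages = $2,202.33 − $66.07 = $2,136.26
Local income tax: $2,136.26 × 0.0275 = $58.75
State tax withheld: $2,136.26 × 0.0449 = $95.92
Federal income tax: $2,136.26 × 0.2666 = $569.53
PFL insurance: $2,202.33 × 0.0121 = $26.65
State unemployment insurance (employee share): $2,202.33 × 0.0082 = $18.06
Parking fee: $97.34
Total deductions = $66.07 + $58.75 + $95.92 + $569.53 + $26.65 + $18.06 + $97.34 = $932.32
Net pay = $2,202.33 − $932.32 = $1,270.01

$1,270.01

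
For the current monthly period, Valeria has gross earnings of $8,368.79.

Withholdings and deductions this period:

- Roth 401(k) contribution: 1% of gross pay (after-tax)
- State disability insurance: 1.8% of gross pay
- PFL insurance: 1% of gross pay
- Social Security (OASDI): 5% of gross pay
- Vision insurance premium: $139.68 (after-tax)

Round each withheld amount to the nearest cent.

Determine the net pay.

PFL insurance: $8,368.79 × 0.01 = $83.69
State disability insurance: $8,368.79 × 0.018 = $150.64
Social Security (OASDI): $8,368.79 × 0.05 = $418.44
Roth 401(k) contribution: $8,368.79 × 0.01 = $83.69
Vision insurance premium: $139.68
Total deductions = $83.69 + $150.64 + $418.44 + $83.69 + $139.68 = $876.14
Net pay = $8,368.79 − $876.14 = $7,492.65

$7,492.65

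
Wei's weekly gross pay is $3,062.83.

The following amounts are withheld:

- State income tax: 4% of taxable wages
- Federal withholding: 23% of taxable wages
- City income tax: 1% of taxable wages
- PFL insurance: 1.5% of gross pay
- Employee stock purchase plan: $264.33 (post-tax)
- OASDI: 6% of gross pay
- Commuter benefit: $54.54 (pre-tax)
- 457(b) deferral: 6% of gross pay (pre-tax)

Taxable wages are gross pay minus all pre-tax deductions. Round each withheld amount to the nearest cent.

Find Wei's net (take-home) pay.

Commuter benefit: $54.54
457(b) deferral: $3,062.83 × 0.06 = $183.77
Pre-tax total = $54.54 + $183.77 = $238.31
Taxable wages = $3,062.83 − $238.31 = $2,824.52
State income tax: $2,824.52 × 0.04 = $112.98
Federal withholding: $2,824.52 × 0.23 = $649.64
City income tax: $2,824.52 × 0.01 = $28.25
OASDI: $3,062.83 × 0.06 = $183.77
PFL insurance: $3,062.83 × 0.015 = $45.94
Employee stock purchase plan: $264.33
Total deductions = $54.54 + $183.77 + $112.98 + $649.64 + $28.25 + $183.77 + $45.94 + $264.33 = $1,523.22
Net pay = $3,062.83 − $1,523.22 = $1,539.61

$1,539.61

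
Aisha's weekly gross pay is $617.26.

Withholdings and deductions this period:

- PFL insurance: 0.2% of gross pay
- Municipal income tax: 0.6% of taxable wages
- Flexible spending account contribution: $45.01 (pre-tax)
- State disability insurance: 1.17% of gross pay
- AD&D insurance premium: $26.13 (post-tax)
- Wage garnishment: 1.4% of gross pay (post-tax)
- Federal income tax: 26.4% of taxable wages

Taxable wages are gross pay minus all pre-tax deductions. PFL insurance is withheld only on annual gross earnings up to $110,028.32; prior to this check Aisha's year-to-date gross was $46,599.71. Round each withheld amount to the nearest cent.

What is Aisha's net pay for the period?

$374.53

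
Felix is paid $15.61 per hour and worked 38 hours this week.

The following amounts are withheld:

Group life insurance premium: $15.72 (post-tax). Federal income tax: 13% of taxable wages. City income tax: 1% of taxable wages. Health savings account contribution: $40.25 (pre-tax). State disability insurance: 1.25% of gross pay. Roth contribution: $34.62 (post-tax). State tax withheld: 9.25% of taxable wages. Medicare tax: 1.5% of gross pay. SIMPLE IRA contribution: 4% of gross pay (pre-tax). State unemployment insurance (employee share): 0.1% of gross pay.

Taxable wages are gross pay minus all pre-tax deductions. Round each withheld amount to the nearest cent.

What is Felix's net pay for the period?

$338.92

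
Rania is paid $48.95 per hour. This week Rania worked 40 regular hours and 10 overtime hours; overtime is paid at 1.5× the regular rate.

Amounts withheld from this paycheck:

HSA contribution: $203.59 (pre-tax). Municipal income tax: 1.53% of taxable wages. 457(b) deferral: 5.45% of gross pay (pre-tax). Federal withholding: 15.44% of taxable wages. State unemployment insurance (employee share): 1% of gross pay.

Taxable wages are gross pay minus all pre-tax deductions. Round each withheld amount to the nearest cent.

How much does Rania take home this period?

$1917.59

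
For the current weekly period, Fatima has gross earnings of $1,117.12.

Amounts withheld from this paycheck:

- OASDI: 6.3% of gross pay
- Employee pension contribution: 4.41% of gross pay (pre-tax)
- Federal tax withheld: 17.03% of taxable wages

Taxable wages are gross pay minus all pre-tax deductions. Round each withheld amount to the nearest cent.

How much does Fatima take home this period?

Employee pension contribution: $1,117.12 × 0.0441 = $49.26
Taxable wages = $1,117.12 − $49.26 = $1,067.86
Federal tax withheld: $1,067.86 × 0.1703 = $181.86
OASDI: $1,117.12 × 0.063 = $70.38
Total deductions = $49.26 + $181.86 + $70.38 = $301.50
Net pay = $1,117.12 − $301.50 = $815.62

$815.62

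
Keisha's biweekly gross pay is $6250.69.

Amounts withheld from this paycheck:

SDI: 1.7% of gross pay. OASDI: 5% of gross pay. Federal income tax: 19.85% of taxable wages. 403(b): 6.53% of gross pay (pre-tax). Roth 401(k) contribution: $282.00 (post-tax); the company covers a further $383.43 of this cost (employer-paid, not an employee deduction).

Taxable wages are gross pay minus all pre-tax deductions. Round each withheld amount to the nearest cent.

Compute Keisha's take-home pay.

403(b): $6250.69 × 0.0653 = $408.17
Taxable wages = $6250.69 − $408.17 = $5842.52
Federal income tax: $5842.52 × 0.1985 = $1159.74
SDI: $6250.69 × 0.017 = $106.26
OASDI: $6250.69 × 0.05 = $312.53
Roth 401(k) contribution: $282.00
(Employer's $383.43 toward Roth 401(k) contribution is not withheld from the employee.)
Total deductions = $408.17 + $1159.74 + $106.26 + $312.53 + $282.00 = $2268.70
Net pay = $6250.69 − $2268.70 = $3981.99

$3981.99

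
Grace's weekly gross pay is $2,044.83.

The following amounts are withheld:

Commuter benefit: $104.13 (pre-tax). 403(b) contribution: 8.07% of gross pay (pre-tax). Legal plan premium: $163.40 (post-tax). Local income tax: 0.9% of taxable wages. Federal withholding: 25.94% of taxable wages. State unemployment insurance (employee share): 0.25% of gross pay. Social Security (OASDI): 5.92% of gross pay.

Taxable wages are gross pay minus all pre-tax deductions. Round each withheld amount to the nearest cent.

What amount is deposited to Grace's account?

$1,009.53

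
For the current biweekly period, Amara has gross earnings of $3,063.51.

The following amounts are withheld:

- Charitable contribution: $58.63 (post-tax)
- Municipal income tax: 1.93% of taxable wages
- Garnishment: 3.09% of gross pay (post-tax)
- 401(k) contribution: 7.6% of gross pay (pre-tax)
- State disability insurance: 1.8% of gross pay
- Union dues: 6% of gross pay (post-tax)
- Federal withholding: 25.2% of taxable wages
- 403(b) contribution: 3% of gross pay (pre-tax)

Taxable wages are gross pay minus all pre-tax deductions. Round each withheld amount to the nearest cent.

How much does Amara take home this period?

$1,603.50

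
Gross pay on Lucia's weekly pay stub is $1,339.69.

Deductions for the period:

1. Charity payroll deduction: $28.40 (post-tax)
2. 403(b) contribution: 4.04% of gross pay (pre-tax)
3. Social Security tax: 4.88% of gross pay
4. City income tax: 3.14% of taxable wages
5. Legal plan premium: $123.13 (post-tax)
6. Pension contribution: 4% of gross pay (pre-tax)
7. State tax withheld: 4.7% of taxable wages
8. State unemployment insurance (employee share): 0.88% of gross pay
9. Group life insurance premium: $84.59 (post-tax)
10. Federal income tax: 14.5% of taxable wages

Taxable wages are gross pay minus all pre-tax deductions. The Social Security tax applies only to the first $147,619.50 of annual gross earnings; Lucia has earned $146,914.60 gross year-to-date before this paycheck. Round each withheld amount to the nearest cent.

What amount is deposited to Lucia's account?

$674.45

Pension contribution: $1,339.69 × 0.04 = $53.59
403(b) contribution: $1,339.69 × 0.0404 = $54.12
Pre-tax total = $53.59 + $54.12 = $107.71
Taxable wages = $1,339.69 − $107.71 = $1,231.98
Federal income tax: $1,231.98 × 0.145 = $178.64
State tax withheld: $1,231.98 × 0.047 = $57.90
City income tax: $1,231.98 × 0.0314 = $38.68
State unemployment insurance (employee share): $1,339.69 × 0.0088 = $11.79
Social Security tax: only $147,619.50 − $146,914.60 = $704.90 of this check is subject → $704.90 × 0.0488 = $34.40
Charity payroll deduction: $28.40
Legal plan premium: $123.13
Group life insurance premium: $84.59
Total deductions = $53.59 + $54.12 + $178.64 + $57.90 + $38.68 + $11.79 + $34.40 + $28.40 + $123.13 + $84.59 = $665.24
Net pay = $1,339.69 − $665.24 = $674.45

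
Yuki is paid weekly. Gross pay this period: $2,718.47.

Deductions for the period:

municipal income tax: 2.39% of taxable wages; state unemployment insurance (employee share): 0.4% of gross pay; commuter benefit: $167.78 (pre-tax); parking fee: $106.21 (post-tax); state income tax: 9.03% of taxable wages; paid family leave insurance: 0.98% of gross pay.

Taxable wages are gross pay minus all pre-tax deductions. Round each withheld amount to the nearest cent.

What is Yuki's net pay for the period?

$2,115.68

Commuter benefit: $167.78
Taxable wages = $2,718.47 − $167.78 = $2,550.69
Municipal income tax: $2,550.69 × 0.0239 = $60.96
State income tax: $2,550.69 × 0.0903 = $230.33
Paid family leave insurance: $2,718.47 × 0.0098 = $26.64
State unemployment insurance (employee share): $2,718.47 × 0.004 = $10.87
Parking fee: $106.21
Total deductions = $167.78 + $60.96 + $230.33 + $26.64 + $10.87 + $106.21 = $602.79
Net pay = $2,718.47 − $602.79 = $2,115.68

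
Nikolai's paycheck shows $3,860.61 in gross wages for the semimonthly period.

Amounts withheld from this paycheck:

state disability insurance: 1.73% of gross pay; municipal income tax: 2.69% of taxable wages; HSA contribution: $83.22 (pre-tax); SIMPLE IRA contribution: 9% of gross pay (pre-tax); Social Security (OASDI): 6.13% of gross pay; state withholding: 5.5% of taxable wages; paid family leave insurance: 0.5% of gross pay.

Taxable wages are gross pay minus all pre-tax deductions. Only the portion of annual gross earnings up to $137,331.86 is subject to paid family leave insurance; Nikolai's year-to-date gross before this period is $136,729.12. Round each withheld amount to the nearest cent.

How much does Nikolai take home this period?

SIMPLE IRA contribution: $3,860.61 × 0.09 = $347.45
HSA contribution: $83.22
Pre-tax total = $347.45 + $83.22 = $430.67
Taxable wages = $3,860.61 − $430.67 = $3,429.94
State withholding: $3,429.94 × 0.055 = $188.65
Municipal income tax: $3,429.94 × 0.0269 = $92.27
Social Security (OASDI): $3,860.61 × 0.0613 = $236.66
Paid family leave insurance: only $137,331.86 − $136,729.12 = $602.74 of this check is subject → $602.74 × 0.005 = $3.01
State disability insurance: $3,860.61 × 0.0173 = $66.79
Total deductions = $347.45 + $83.22 + $188.65 + $92.27 + $236.66 + $3.01 + $66.79 = $1,018.05
Net pay = $3,860.61 − $1,018.05 = $2,842.56

$2,842.56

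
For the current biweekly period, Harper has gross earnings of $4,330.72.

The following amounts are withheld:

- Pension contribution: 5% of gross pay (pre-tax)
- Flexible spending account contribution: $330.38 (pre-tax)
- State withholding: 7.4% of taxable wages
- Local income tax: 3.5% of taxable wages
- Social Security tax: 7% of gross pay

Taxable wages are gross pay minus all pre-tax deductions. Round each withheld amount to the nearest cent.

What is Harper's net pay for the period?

$3,068.22

Flexible spending account contribution: $330.38
Pension contribution: $4,330.72 × 0.05 = $216.54
Pre-tax total = $330.38 + $216.54 = $546.92
Taxable wages = $4,330.72 − $546.92 = $3,783.80
State withholding: $3,783.80 × 0.074 = $280.00
Local income tax: $3,783.80 × 0.035 = $132.43
Social Security tax: $4,330.72 × 0.07 = $303.15
Total deductions = $330.38 + $216.54 + $280.00 + $132.43 + $303.15 = $1,262.50
Net pay = $4,330.72 − $1,262.50 = $3,068.22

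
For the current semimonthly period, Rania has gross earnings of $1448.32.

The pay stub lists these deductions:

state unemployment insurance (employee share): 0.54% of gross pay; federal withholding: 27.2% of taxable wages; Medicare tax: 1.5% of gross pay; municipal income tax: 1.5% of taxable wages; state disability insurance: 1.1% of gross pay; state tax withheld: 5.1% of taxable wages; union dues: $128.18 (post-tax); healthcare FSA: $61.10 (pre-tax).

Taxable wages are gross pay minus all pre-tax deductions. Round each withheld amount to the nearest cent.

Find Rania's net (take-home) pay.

$744.69

Healthcare FSA: $61.10
Taxable wages = $1448.32 − $61.10 = $1387.22
Federal withholding: $1387.22 × 0.272 = $377.32
Municipal income tax: $1387.22 × 0.015 = $20.81
State tax withheld: $1387.22 × 0.051 = $70.75
State unemployment insurance (employee share): $1448.32 × 0.0054 = $7.82
Medicare tax: $1448.32 × 0.015 = $21.72
State disability insurance: $1448.32 × 0.011 = $15.93
Union dues: $128.18
Total deductions = $61.10 + $377.32 + $20.81 + $70.75 + $7.82 + $21.72 + $15.93 + $128.18 = $703.63
Net pay = $1448.32 − $703.63 = $744.69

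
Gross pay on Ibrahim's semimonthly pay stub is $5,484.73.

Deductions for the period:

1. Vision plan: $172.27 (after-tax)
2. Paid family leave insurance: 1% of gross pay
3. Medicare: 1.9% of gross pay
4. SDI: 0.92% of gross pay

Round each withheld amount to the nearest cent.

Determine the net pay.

$5,102.94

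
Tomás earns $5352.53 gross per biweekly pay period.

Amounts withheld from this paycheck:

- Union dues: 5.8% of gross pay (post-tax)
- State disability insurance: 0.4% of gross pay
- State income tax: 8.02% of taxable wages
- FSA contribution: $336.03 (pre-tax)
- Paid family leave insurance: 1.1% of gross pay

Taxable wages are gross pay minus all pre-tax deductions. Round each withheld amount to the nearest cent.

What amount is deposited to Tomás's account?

$4223.44

FSA contribution: $336.03
Taxable wages = $5352.53 − $336.03 = $5016.50
State income tax: $5016.50 × 0.0802 = $402.32
State disability insurance: $5352.53 × 0.004 = $21.41
Paid family leave insurance: $5352.53 × 0.011 = $58.88
Union dues: $5352.53 × 0.058 = $310.45
Total deductions = $336.03 + $402.32 + $21.41 + $58.88 + $310.45 = $1129.09
Net pay = $5352.53 − $1129.09 = $4223.44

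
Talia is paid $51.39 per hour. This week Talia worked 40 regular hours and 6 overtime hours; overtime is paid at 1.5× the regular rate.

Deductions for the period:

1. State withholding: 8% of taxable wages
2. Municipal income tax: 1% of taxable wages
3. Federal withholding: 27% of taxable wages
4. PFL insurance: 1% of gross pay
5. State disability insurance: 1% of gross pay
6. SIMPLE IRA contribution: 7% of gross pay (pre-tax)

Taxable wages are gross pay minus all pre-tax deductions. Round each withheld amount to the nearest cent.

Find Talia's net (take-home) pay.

$1448.41

Regular pay: 40 × $51.39 = $2055.60
Overtime pay: 6 × $51.39 × 1.5 = $462.51
Gross pay = $2055.60 + $462.51 = $2518.11
SIMPLE IRA contribution: $2518.11 × 0.07 = $176.27
Taxable wages = $2518.11 − $176.27 = $2341.84
Municipal income tax: $2341.84 × 0.01 = $23.42
State withholding: $2341.84 × 0.08 = $187.35
Federal withholding: $2341.84 × 0.27 = $632.30
State disability insurance: $2518.11 × 0.01 = $25.18
PFL insurance: $2518.11 × 0.01 = $25.18
Total deductions = $176.27 + $23.42 + $187.35 + $632.30 + $25.18 + $25.18 = $1069.70
Net pay = $2518.11 − $1069.70 = $1448.41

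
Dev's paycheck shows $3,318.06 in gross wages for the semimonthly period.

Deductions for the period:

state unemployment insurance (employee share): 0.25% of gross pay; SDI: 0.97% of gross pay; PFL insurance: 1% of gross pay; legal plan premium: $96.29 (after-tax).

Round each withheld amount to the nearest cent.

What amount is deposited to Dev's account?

SDI: $3,318.06 × 0.0097 = $32.19
PFL insurance: $3,318.06 × 0.01 = $33.18
State unemployment insurance (employee share): $3,318.06 × 0.0025 = $8.30
Legal plan premium: $96.29
Total deductions = $32.19 + $33.18 + $8.30 + $96.29 = $169.96
Net pay = $3,318.06 − $169.96 = $3,148.10

$3,148.10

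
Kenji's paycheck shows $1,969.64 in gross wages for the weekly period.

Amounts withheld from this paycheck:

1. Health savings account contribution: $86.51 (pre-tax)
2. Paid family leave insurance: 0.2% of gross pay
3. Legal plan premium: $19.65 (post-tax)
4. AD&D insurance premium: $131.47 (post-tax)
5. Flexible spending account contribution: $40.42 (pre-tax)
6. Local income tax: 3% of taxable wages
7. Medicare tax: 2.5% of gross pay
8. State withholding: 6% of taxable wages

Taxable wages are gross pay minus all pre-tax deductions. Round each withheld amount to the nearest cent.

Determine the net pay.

$1,472.57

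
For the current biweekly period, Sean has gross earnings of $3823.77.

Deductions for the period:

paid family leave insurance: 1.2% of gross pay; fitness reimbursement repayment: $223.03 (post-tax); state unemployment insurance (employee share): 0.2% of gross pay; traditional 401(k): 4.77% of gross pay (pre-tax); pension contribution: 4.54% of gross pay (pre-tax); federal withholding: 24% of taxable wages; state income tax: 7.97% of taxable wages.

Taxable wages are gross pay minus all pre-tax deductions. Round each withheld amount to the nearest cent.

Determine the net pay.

Pension contribution: $3823.77 × 0.0454 = $173.60
Traditional 401(k): $3823.77 × 0.0477 = $182.39
Pre-tax total = $173.60 + $182.39 = $355.99
Taxable wages = $3823.77 − $355.99 = $3467.78
State income tax: $3467.78 × 0.0797 = $276.38
Federal withholding: $3467.78 × 0.24 = $832.27
State unemployment insurance (employee share): $3823.77 × 0.002 = $7.65
Paid family leave insurance: $3823.77 × 0.012 = $45.89
Fitness reimbursement repayment: $223.03
Total deductions = $173.60 + $182.39 + $276.38 + $832.27 + $7.65 + $45.89 + $223.03 = $1741.21
Net pay = $3823.77 − $1741.21 = $2082.56

$2082.56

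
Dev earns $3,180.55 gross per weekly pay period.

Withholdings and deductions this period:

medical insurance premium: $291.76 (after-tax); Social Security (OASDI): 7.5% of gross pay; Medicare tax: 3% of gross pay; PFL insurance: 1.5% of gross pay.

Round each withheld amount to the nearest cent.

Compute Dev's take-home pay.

$2,507.12

Social Security (OASDI): $3,180.55 × 0.075 = $238.54
PFL insurance: $3,180.55 × 0.015 = $47.71
Medicare tax: $3,180.55 × 0.03 = $95.42
Medical insurance premium: $291.76
Total deductions = $238.54 + $47.71 + $95.42 + $291.76 = $673.43
Net pay = $3,180.55 − $673.43 = $2,507.12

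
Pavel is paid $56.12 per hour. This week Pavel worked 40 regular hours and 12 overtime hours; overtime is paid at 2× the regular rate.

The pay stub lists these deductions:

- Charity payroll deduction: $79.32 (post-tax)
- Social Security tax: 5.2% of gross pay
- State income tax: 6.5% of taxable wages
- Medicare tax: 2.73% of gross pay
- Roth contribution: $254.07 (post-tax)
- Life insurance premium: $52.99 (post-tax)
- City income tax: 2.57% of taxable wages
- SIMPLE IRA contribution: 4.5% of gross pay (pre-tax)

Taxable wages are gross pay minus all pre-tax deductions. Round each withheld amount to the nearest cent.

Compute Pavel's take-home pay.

$2447.75

Regular pay: 40 × $56.12 = $2244.80
Overtime pay: 12 × $56.12 × 2 = $1346.88
Gross pay = $2244.80 + $1346.88 = $3591.68
SIMPLE IRA contribution: $3591.68 × 0.045 = $161.63
Taxable wages = $3591.68 − $161.63 = $3430.05
City income tax: $3430.05 × 0.0257 = $88.15
State income tax: $3430.05 × 0.065 = $222.95
Medicare tax: $3591.68 × 0.0273 = $98.05
Social Security tax: $3591.68 × 0.052 = $186.77
Charity payroll deduction: $79.32
Life insurance premium: $52.99
Roth contribution: $254.07
Total deductions = $161.63 + $88.15 + $222.95 + $98.05 + $186.77 + $79.32 + $52.99 + $254.07 = $1143.93
Net pay = $3591.68 − $1143.93 = $2447.75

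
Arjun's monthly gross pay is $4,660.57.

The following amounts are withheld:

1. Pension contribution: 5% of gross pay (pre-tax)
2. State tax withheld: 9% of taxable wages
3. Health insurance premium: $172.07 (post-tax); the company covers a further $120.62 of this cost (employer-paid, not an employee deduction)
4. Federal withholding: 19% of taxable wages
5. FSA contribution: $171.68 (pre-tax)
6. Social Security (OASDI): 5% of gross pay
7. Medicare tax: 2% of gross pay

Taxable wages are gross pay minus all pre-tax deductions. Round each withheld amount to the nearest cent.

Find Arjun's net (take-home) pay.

Pension contribution: $4,660.57 × 0.05 = $233.03
FSA contribution: $171.68
Pre-tax total = $233.03 + $171.68 = $404.71
Taxable wages = $4,660.57 − $404.71 = $4,255.86
Federal withholding: $4,255.86 × 0.19 = $808.61
State tax withheld: $4,255.86 × 0.09 = $383.03
Social Security (OASDI): $4,660.57 × 0.05 = $233.03
Medicare tax: $4,660.57 × 0.02 = $93.21
Health insurance premium: $172.07
(Employer's $120.62 toward health insurance premium is not withheld from the employee.)
Total deductions = $233.03 + $171.68 + $808.61 + $383.03 + $233.03 + $93.21 + $172.07 = $2,094.66
Net pay = $4,660.57 − $2,094.66 = $2,565.91

$2,565.91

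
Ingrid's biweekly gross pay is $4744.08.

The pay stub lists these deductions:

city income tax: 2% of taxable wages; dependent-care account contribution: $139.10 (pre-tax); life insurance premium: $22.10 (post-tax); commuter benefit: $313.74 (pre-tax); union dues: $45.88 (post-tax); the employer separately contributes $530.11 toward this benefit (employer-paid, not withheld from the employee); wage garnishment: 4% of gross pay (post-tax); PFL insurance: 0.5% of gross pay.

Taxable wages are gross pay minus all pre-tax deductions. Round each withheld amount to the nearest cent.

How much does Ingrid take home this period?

Commuter benefit: $313.74
Dependent-care account contribution: $139.10
Pre-tax total = $313.74 + $139.10 = $452.84
Taxable wages = $4744.08 − $452.84 = $4291.24
City income tax: $4291.24 × 0.02 = $85.82
PFL insurance: $4744.08 × 0.005 = $23.72
Life insurance premium: $22.10
Union dues: $45.88
Wage garnishment: $4744.08 × 0.04 = $189.76
(Employer's $530.11 toward union dues is not withheld from the employee.)
Total deductions = $313.74 + $139.10 + $85.82 + $23.72 + $22.10 + $45.88 + $189.76 = $820.12
Net pay = $4744.08 − $820.12 = $3923.96

$3923.96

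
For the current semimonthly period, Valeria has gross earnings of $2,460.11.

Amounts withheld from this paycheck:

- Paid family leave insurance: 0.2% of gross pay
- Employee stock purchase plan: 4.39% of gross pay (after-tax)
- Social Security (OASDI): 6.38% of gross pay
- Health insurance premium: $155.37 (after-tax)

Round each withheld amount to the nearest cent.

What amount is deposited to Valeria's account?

$2,034.86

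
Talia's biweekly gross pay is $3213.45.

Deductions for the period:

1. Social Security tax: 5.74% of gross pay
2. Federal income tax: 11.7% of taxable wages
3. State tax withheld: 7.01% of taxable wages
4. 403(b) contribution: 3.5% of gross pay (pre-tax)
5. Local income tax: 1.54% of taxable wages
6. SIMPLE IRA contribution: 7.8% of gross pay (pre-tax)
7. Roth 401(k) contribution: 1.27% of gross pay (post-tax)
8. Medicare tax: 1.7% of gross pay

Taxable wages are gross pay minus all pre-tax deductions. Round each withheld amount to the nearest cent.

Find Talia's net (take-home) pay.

$1993.24

SIMPLE IRA contribution: $3213.45 × 0.078 = $250.65
403(b) contribution: $3213.45 × 0.035 = $112.47
Pre-tax total = $250.65 + $112.47 = $363.12
Taxable wages = $3213.45 − $363.12 = $2850.33
State tax withheld: $2850.33 × 0.0701 = $199.81
Federal income tax: $2850.33 × 0.117 = $333.49
Local income tax: $2850.33 × 0.0154 = $43.90
Social Security tax: $3213.45 × 0.0574 = $184.45
Medicare tax: $3213.45 × 0.017 = $54.63
Roth 401(k) contribution: $3213.45 × 0.0127 = $40.81
Total deductions = $250.65 + $112.47 + $199.81 + $333.49 + $43.90 + $184.45 + $54.63 + $40.81 = $1220.21
Net pay = $3213.45 − $1220.21 = $1993.24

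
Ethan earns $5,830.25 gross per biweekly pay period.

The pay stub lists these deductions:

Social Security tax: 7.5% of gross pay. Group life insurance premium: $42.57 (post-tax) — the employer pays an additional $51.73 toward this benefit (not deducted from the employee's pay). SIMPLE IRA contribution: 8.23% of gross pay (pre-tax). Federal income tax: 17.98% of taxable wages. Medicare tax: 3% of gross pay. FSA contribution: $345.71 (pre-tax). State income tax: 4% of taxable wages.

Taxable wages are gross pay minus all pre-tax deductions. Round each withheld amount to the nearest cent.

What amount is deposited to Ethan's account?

SIMPLE IRA contribution: $5,830.25 × 0.0823 = $479.83
FSA contribution: $345.71
Pre-tax total = $479.83 + $345.71 = $825.54
Taxable wages = $5,830.25 − $825.54 = $5,004.71
Federal income tax: $5,004.71 × 0.1798 = $899.85
State income tax: $5,004.71 × 0.04 = $200.19
Social Security tax: $5,830.25 × 0.075 = $437.27
Medicare tax: $5,830.25 × 0.03 = $174.91
Group life insurance premium: $42.57
(Employer's $51.73 toward group life insurance premium is not withheld from the employee.)
Total deductions = $479.83 + $345.71 + $899.85 + $200.19 + $437.27 + $174.91 + $42.57 = $2,580.33
Net pay = $5,830.25 − $2,580.33 = $3,249.92

$3,249.92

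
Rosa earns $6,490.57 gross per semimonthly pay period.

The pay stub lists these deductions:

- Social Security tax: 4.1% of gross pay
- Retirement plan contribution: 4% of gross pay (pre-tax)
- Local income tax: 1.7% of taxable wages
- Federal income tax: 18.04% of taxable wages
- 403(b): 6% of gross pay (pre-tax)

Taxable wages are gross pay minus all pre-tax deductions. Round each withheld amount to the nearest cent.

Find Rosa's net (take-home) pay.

$4,422.29

403(b): $6,490.57 × 0.06 = $389.43
Retirement plan contribution: $6,490.57 × 0.04 = $259.62
Pre-tax total = $389.43 + $259.62 = $649.05
Taxable wages = $6,490.57 − $649.05 = $5,841.52
Federal income tax: $5,841.52 × 0.1804 = $1,053.81
Local income tax: $5,841.52 × 0.017 = $99.31
Social Security tax: $6,490.57 × 0.041 = $266.11
Total deductions = $389.43 + $259.62 + $1,053.81 + $99.31 + $266.11 = $2,068.28
Net pay = $6,490.57 − $2,068.28 = $4,422.29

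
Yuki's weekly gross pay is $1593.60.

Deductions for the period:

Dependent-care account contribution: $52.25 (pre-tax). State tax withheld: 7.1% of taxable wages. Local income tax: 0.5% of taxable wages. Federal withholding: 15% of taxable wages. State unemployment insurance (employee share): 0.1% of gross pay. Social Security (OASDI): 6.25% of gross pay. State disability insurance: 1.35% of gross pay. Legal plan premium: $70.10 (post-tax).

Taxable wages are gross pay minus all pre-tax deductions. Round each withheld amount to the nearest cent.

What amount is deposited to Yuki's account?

Dependent-care account contribution: $52.25
Taxable wages = $1593.60 − $52.25 = $1541.35
Federal withholding: $1541.35 × 0.15 = $231.20
Local income tax: $1541.35 × 0.005 = $7.71
State tax withheld: $1541.35 × 0.071 = $109.44
State unemployment insurance (employee share): $1593.60 × 0.001 = $1.59
Social Security (OASDI): $1593.60 × 0.0625 = $99.60
State disability insurance: $1593.60 × 0.0135 = $21.51
Legal plan premium: $70.10
Total deductions = $52.25 + $231.20 + $7.71 + $109.44 + $1.59 + $99.60 + $21.51 + $70.10 = $593.40
Net pay = $1593.60 − $593.40 = $1000.20

$1000.20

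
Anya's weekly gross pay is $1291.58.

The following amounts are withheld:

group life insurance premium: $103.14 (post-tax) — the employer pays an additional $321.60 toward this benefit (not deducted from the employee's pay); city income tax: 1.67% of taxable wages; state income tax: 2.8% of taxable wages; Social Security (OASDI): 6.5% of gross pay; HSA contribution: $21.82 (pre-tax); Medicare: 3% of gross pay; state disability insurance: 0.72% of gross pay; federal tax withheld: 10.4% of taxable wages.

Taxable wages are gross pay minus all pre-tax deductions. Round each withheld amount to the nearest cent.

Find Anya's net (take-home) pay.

HSA contribution: $21.82
Taxable wages = $1291.58 − $21.82 = $1269.76
Federal tax withheld: $1269.76 × 0.104 = $132.06
State income tax: $1269.76 × 0.028 = $35.55
City income tax: $1269.76 × 0.0167 = $21.20
Social Security (OASDI): $1291.58 × 0.065 = $83.95
State disability insurance: $1291.58 × 0.0072 = $9.30
Medicare: $1291.58 × 0.03 = $38.75
Group life insurance premium: $103.14
(Employer's $321.60 toward group life insurance premium is not withheld from the employee.)
Total deductions = $21.82 + $132.06 + $35.55 + $21.20 + $83.95 + $9.30 + $38.75 + $103.14 = $445.77
Net pay = $1291.58 − $445.77 = $845.81

$845.81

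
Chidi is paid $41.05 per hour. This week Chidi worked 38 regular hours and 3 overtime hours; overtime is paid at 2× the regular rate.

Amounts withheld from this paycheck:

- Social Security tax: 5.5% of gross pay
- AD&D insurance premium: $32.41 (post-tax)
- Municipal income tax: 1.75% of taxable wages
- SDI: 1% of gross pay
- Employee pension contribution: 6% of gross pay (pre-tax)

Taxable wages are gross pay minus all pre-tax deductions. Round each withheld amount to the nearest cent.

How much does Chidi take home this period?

$1,518.31

Regular pay: 38 × $41.05 = $1,559.90
Overtime pay: 3 × $41.05 × 2 = $246.30
Gross pay = $1,559.90 + $246.30 = $1,806.20
Employee pension contribution: $1,806.20 × 0.06 = $108.37
Taxable wages = $1,806.20 − $108.37 = $1,697.83
Municipal income tax: $1,697.83 × 0.0175 = $29.71
SDI: $1,806.20 × 0.01 = $18.06
Social Security tax: $1,806.20 × 0.055 = $99.34
AD&D insurance premium: $32.41
Total deductions = $108.37 + $29.71 + $18.06 + $99.34 + $32.41 = $287.89
Net pay = $1,806.20 − $287.89 = $1,518.31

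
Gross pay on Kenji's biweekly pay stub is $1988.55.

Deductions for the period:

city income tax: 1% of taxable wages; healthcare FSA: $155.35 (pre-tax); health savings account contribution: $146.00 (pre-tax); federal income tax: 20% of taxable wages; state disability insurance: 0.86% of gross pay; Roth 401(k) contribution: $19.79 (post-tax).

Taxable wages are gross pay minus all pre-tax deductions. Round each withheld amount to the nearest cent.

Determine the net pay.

$1296.00

Healthcare FSA: $155.35
Health savings account contribution: $146.00
Pre-tax total = $155.35 + $146.00 = $301.35
Taxable wages = $1988.55 − $301.35 = $1687.20
City income tax: $1687.20 × 0.01 = $16.87
Federal income tax: $1687.20 × 0.2 = $337.44
State disability insurance: $1988.55 × 0.0086 = $17.10
Roth 401(k) contribution: $19.79
Total deductions = $155.35 + $146.00 + $16.87 + $337.44 + $17.10 + $19.79 = $692.55
Net pay = $1988.55 − $692.55 = $1296.00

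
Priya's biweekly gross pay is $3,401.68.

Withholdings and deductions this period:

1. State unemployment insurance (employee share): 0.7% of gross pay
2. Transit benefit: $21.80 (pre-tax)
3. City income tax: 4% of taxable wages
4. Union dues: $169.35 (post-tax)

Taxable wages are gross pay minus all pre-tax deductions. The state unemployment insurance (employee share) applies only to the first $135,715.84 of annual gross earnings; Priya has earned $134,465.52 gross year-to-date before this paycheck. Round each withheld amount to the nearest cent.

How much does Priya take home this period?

Transit benefit: $21.80
Taxable wages = $3,401.68 − $21.80 = $3,379.88
City income tax: $3,379.88 × 0.04 = $135.20
State unemployment insurance (employee share): only $135,715.84 − $134,465.52 = $1,250.32 of this check is subject → $1,250.32 × 0.007 = $8.75
Union dues: $169.35
Total deductions = $21.80 + $135.20 + $8.75 + $169.35 = $335.10
Net pay = $3,401.68 − $335.10 = $3,066.58

$3,066.58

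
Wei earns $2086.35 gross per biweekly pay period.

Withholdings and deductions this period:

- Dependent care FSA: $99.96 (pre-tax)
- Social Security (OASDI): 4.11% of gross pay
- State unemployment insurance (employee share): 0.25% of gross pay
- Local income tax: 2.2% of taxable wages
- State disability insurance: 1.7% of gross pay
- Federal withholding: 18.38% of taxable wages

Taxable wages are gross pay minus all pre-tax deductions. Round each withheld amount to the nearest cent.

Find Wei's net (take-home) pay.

Dependent care FSA: $99.96
Taxable wages = $2086.35 − $99.96 = $1986.39
Local income tax: $1986.39 × 0.022 = $43.70
Federal withholding: $1986.39 × 0.1838 = $365.10
State disability insurance: $2086.35 × 0.017 = $35.47
Social Security (OASDI): $2086.35 × 0.0411 = $85.75
State unemployment insurance (employee share): $2086.35 × 0.0025 = $5.22
Total deductions = $99.96 + $43.70 + $365.10 + $35.47 + $85.75 + $5.22 = $635.20
Net pay = $2086.35 − $635.20 = $1451.15

$1451.15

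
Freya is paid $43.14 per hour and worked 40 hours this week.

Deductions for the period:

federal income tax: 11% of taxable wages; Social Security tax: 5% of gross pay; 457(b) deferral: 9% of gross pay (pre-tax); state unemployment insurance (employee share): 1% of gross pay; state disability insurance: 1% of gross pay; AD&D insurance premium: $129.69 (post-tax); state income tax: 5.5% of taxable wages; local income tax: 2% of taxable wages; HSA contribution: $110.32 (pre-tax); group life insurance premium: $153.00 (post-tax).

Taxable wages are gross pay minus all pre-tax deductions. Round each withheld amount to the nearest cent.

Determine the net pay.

Gross pay: 40 × $43.14 = $1725.60
457(b) deferral: $1725.60 × 0.09 = $155.30
HSA contribution: $110.32
Pre-tax total = $155.30 + $110.32 = $265.62
Taxable wages = $1725.60 − $265.62 = $1459.98
Federal income tax: $1459.98 × 0.11 = $160.60
Local income tax: $1459.98 × 0.02 = $29.20
State income tax: $1459.98 × 0.055 = $80.30
State unemployment insurance (employee share): $1725.60 × 0.01 = $17.26
State disability insurance: $1725.60 × 0.01 = $17.26
Social Security tax: $1725.60 × 0.05 = $86.28
Group life insurance premium: $153.00
AD&D insurance premium: $129.69
Total deductions = $155.30 + $110.32 + $160.60 + $29.20 + $80.30 + $17.26 + $17.26 + $86.28 + $153.00 + $129.69 = $939.21
Net pay = $1725.60 − $939.21 = $786.39

$786.39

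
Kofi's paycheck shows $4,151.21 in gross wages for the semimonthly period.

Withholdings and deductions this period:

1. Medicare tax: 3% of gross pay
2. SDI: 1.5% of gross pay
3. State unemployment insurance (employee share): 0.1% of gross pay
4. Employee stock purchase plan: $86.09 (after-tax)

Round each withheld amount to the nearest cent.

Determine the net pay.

SDI: $4,151.21 × 0.015 = $62.27
Medicare tax: $4,151.21 × 0.03 = $124.54
State unemployment insurance (employee share): $4,151.21 × 0.001 = $4.15
Employee stock purchase plan: $86.09
Total deductions = $62.27 + $124.54 + $4.15 + $86.09 = $277.05
Net pay = $4,151.21 − $277.05 = $3,874.16

$3,874.16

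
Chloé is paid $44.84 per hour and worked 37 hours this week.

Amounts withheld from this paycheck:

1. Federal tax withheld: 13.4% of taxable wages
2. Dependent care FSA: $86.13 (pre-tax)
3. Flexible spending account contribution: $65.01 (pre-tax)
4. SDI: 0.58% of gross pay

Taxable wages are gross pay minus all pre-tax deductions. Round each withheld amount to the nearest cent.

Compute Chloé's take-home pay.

$1,296.26

Gross pay: 37 × $44.84 = $1,659.08
Dependent care FSA: $86.13
Flexible spending account contribution: $65.01
Pre-tax total = $86.13 + $65.01 = $151.14
Taxable wages = $1,659.08 − $151.14 = $1,507.94
Federal tax withheld: $1,507.94 × 0.134 = $202.06
SDI: $1,659.08 × 0.0058 = $9.62
Total deductions = $86.13 + $65.01 + $202.06 + $9.62 = $362.82
Net pay = $1,659.08 − $362.82 = $1,296.26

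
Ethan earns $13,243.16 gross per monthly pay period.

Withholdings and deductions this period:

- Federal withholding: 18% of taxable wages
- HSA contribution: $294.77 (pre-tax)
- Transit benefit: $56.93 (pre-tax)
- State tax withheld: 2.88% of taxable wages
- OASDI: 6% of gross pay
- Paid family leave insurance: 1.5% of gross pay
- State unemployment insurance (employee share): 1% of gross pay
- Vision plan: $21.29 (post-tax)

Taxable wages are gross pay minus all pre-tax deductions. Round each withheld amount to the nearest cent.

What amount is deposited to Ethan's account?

$9,052.77

Transit benefit: $56.93
HSA contribution: $294.77
Pre-tax total = $56.93 + $294.77 = $351.70
Taxable wages = $13,243.16 − $351.70 = $12,891.46
Federal withholding: $12,891.46 × 0.18 = $2,320.46
State tax withheld: $12,891.46 × 0.0288 = $371.27
State unemployment insurance (employee share): $13,243.16 × 0.01 = $132.43
Paid family leave insurance: $13,243.16 × 0.015 = $198.65
OASDI: $13,243.16 × 0.06 = $794.59
Vision plan: $21.29
Total deductions = $56.93 + $294.77 + $2,320.46 + $371.27 + $132.43 + $198.65 + $794.59 + $21.29 = $4,190.39
Net pay = $13,243.16 − $4,190.39 = $9,052.77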